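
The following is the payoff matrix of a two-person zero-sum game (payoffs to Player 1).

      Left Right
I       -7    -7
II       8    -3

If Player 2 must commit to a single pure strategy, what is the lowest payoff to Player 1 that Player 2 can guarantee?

Column maxima: Left → 8, Right → -3.
The smallest of these is -3.

-3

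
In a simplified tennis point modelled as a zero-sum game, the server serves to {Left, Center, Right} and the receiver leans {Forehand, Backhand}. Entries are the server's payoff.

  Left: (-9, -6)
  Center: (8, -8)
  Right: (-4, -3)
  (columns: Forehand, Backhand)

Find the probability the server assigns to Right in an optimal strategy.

16/17

Row minima: Left → -9, Center → -8, Right → -4; maximin = -4.
Column maxima: Forehand → 8, Backhand → -3; minimax = -3.
-4 ≠ -3, so there is no saddle point; optimal play is mixed.
Left is strictly dominated by Right, so the server never plays it.
On the remaining 2×2 (Center, Right vs Forehand, Backhand):
Let the server play Center with probability p. Expected payoff against Forehand: 8p + (-4)(1−p) = 12p − 4; against Backhand: (-8)p + (-3)(1−p) = −5p − 3.
Setting these equal: 12p − 4 = −5p − 3 ⇒ 17p = 1 ⇒ p = 1/17, and the value is (12)·(1/17) − 4 = -56/17.
For the receiver: with q = P(Forehand), equating Center's and Right's payoffs gives 16q − 8 = −q − 3 ⇒ q = 5/17.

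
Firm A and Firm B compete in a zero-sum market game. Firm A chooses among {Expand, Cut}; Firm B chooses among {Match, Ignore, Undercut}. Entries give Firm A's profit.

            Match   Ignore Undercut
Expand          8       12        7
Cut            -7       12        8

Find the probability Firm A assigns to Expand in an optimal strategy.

15/16

Row minima: Expand → 7, Cut → -7; maximin = 7.
Column maxima: Match → 8, Ignore → 12, Undercut → 8; minimax = 8.
7 ≠ 8, so there is no saddle point; optimal play is mixed.
Ignore is strictly dominated by Match (it gives Firm A strictly more in every row), so Firm B never plays it.
On the remaining 2×2 (Expand, Cut vs Match, Undercut):
Let Firm A play Expand with probability p. Expected payoff against Match: 8p + (-7)(1−p) = 15p − 7; against Undercut: 7p + 8(1−p) = −p + 8.
Setting these equal: 15p − 7 = −p + 8 ⇒ 16p = 15 ⇒ p = 15/16, and the value is (15)·(15/16) − 7 = 113/16.
For Firm B: with q = P(Match), equating Expand's and Cut's payoffs gives q + 7 = −15q + 8 ⇒ q = 1/16.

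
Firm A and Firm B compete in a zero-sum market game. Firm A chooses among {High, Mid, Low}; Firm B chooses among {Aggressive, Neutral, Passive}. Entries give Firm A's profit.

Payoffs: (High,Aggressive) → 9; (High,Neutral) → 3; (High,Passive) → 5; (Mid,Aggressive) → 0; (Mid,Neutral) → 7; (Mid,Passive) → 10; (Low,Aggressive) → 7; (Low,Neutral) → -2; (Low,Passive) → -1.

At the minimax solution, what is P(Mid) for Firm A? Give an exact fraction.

Row minima: High → 3, Mid → 0, Low → -2; maximin = 3.
Column maxima: Aggressive → 9, Neutral → 7, Passive → 10; minimax = 7.
3 ≠ 7, so there is no saddle point; optimal play is mixed.
Low is strictly dominated by High, so Firm A never plays it.
Passive is strictly dominated by Neutral (it gives Firm A strictly more in every row), so Firm B never plays it.
On the remaining 2×2 (High, Mid vs Aggressive, Neutral):
Let Firm A play High with probability p. Expected payoff against Aggressive: 9p + 0(1−p) = 9p; against Neutral: 3p + 7(1−p) = −4p + 7.
Setting these equal: 9p = −4p + 7 ⇒ 13p = 7 ⇒ p = 7/13, and the value is (9)·(7/13) = 63/13.
For Firm B: with q = P(Aggressive), equating High's and Mid's payoffs gives 6q + 3 = −7q + 7 ⇒ q = 4/13.

6/13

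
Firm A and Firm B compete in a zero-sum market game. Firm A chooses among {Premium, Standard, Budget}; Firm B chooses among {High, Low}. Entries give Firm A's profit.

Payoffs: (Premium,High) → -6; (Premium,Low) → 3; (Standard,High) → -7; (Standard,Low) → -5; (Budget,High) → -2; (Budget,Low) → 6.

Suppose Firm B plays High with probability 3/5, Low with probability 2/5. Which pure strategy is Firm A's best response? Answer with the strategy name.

Budget

Expected payoff of Premium: (3/5)·(-6) + (2/5)·3 = -12/5.
Expected payoff of Standard: (3/5)·(-7) + (2/5)·(-5) = -31/5.
Expected payoff of Budget: (3/5)·(-2) + (2/5)·6 = 6/5.
The largest is 6/5, so Firm A's best response is Budget.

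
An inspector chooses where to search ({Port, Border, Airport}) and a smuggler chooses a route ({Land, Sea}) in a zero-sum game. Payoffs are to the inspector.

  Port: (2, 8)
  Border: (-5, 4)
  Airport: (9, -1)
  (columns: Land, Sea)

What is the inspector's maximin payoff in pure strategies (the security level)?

2

Row minima: Port → 2, Border → -5, Airport → -1.
The best of these is 2.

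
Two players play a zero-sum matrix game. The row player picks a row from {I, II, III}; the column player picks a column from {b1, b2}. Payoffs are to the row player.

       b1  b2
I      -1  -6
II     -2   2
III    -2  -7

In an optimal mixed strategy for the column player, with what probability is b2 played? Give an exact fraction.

Row minima: I → -6, II → -2, III → -7; maximin = -2.
Column maxima: b1 → -1, b2 → 2; minimax = -1.
-2 ≠ -1, so there is no saddle point; optimal play is mixed.
III is strictly dominated by I, so the row player never plays it.
On the remaining 2×2 (I, II vs b1, b2):
Let the row player play I with probability p. Expected payoff against b1: (-1)p + (-2)(1−p) = p − 2; against b2: (-6)p + 2(1−p) = −8p + 2.
Setting these equal: p − 2 = −8p + 2 ⇒ 9p = 4 ⇒ p = 4/9, and the value is (1)·(4/9) − 2 = -14/9.
For the column player: with q = P(b1), equating I's and II's payoffs gives 5q − 6 = −4q + 2 ⇒ q = 8/9.

1/9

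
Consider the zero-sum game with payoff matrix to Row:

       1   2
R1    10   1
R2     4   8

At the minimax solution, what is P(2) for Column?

Row minima: R1 → 1, R2 → 4; maximin = 4.
Column maxima: 1 → 10, 2 → 8; minimax = 8.
4 ≠ 8, so there is no saddle point; optimal play is mixed.
Let Row play R1 with probability p. Expected payoff against 1: 10p + 4(1−p) = 6p + 4; against 2: 1p + 8(1−p) = −7p + 8.
Setting these equal: 6p + 4 = −7p + 8 ⇒ 13p = 4 ⇒ p = 4/13, and the value is (6)·(4/13) + 4 = 76/13.
For Column: with q = P(1), equating R1's and R2's payoffs gives 9q + 1 = −4q + 8 ⇒ q = 7/13.

6/13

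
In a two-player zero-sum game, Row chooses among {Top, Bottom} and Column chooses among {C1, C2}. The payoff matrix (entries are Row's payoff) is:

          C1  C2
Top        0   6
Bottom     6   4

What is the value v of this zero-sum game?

Row minima: Top → 0, Bottom → 4; maximin = 4.
Column maxima: C1 → 6, C2 → 6; minimax = 6.
4 ≠ 6, so there is no saddle point; optimal play is mixed.
Let Row play Top with probability p. Expected payoff against C1: 0p + 6(1−p) = −6p + 6; against C2: 6p + 4(1−p) = 2p + 4.
Setting these equal: −6p + 6 = 2p + 4 ⇒ −8p = -2 ⇒ p = 1/4, and the value is (-6)·(1/4) + 6 = 9/2.
For Column: with q = P(C1), equating Top's and Bottom's payoffs gives −6q + 6 = 2q + 4 ⇒ q = 1/4.

9/2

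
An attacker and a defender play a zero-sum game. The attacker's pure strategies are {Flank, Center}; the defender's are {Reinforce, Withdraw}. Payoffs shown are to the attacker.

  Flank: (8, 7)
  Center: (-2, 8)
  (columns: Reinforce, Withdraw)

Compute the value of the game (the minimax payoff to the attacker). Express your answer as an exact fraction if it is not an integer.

78/11

Row minima: Flank → 7, Center → -2; maximin = 7.
Column maxima: Reinforce → 8, Withdraw → 8; minimax = 8.
7 ≠ 8, so there is no saddle point; optimal play is mixed.
Let the attacker play Flank with probability p. Expected payoff against Reinforce: 8p + (-2)(1−p) = 10p − 2; against Withdraw: 7p + 8(1−p) = −p + 8.
Setting these equal: 10p − 2 = −p + 8 ⇒ 11p = 10 ⇒ p = 10/11, and the value is (10)·(10/11) − 2 = 78/11.
For the defender: with q = P(Reinforce), equating Flank's and Center's payoffs gives q + 7 = −10q + 8 ⇒ q = 1/11.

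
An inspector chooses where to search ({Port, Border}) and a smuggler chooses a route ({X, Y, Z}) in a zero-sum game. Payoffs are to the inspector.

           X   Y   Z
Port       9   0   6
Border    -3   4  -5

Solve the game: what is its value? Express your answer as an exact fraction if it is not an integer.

Row minima: Port → 0, Border → -5; maximin = 0.
Column maxima: X → 9, Y → 4, Z → 6; minimax = 4.
0 ≠ 4, so there is no saddle point; optimal play is mixed.
X is strictly dominated by Z (it gives the inspector strictly more in every row), so the smuggler never plays it.
On the remaining 2×2 (Port, Border vs Y, Z):
Let the inspector play Port with probability p. Expected payoff against Y: 0p + 4(1−p) = −4p + 4; against Z: 6p + (-5)(1−p) = 11p − 5.
Setting these equal: −4p + 4 = 11p − 5 ⇒ −15p = -9 ⇒ p = 3/5, and the value is (-4)·(3/5) + 4 = 8/5.
For the smuggler: with q = P(Y), equating Port's and Border's payoffs gives −6q + 6 = 9q − 5 ⇒ q = 11/15.

8/5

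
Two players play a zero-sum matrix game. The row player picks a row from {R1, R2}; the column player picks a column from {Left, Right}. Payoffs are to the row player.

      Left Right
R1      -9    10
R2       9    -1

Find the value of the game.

81/29

Row minima: R1 → -9, R2 → -1; maximin = -1.
Column maxima: Left → 9, Right → 10; minimax = 9.
-1 ≠ 9, so there is no saddle point; optimal play is mixed.
Let the row player play R1 with probability p. Expected payoff against Left: (-9)p + 9(1−p) = −18p + 9; against Right: 10p + (-1)(1−p) = 11p − 1.
Setting these equal: −18p + 9 = 11p − 1 ⇒ −29p = -10 ⇒ p = 10/29, and the value is (-18)·(10/29) + 9 = 81/29.
For the column player: with q = P(Left), equating R1's and R2's payoffs gives −19q + 10 = 10q − 1 ⇒ q = 11/29.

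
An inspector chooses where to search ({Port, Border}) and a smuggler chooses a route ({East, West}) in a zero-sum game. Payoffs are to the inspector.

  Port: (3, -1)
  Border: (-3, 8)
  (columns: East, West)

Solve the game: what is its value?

7/5

Row minima: Port → -1, Border → -3; maximin = -1.
Column maxima: East → 3, West → 8; minimax = 3.
-1 ≠ 3, so there is no saddle point; optimal play is mixed.
Let the inspector play Port with probability p. Expected payoff against East: 3p + (-3)(1−p) = 6p − 3; against West: (-1)p + 8(1−p) = −9p + 8.
Setting these equal: 6p − 3 = −9p + 8 ⇒ 15p = 11 ⇒ p = 11/15, and the value is (6)·(11/15) − 3 = 7/5.
For the smuggler: with q = P(East), equating Port's and Border's payoffs gives 4q − 1 = −11q + 8 ⇒ q = 3/5.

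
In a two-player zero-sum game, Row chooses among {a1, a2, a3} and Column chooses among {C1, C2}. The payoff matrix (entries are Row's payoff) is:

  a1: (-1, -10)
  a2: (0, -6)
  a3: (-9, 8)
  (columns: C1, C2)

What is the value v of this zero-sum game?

-54/23

Row minima: a1 → -10, a2 → -6, a3 → -9; maximin = -6.
Column maxima: C1 → 0, C2 → 8; minimax = 0.
-6 ≠ 0, so there is no saddle point; optimal play is mixed.
a1 is strictly dominated by a2, so Row never plays it.
On the remaining 2×2 (a2, a3 vs C1, C2):
Let Row play a2 with probability p. Expected payoff against C1: 0p + (-9)(1−p) = 9p − 9; against C2: (-6)p + 8(1−p) = −14p + 8.
Setting these equal: 9p − 9 = −14p + 8 ⇒ 23p = 17 ⇒ p = 17/23, and the value is (9)·(17/23) − 9 = -54/23.
For Column: with q = P(C1), equating a2's and a3's payoffs gives 6q − 6 = −17q + 8 ⇒ q = 14/23.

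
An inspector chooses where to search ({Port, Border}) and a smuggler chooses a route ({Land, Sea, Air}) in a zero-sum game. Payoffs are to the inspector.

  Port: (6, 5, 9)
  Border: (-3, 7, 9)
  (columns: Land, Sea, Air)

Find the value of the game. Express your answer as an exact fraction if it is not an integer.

Row minima: Port → 5, Border → -3; maximin = 5.
Column maxima: Land → 6, Sea → 7, Air → 9; minimax = 6.
5 ≠ 6, so there is no saddle point; optimal play is mixed.
Air is strictly dominated by Land (it gives the inspector strictly more in every row), so the smuggler never plays it.
On the remaining 2×2 (Port, Border vs Land, Sea):
Let the inspector play Port with probability p. Expected payoff against Land: 6p + (-3)(1−p) = 9p − 3; against Sea: 5p + 7(1−p) = −2p + 7.
Setting these equal: 9p − 3 = −2p + 7 ⇒ 11p = 10 ⇒ p = 10/11, and the value is (9)·(10/11) − 3 = 57/11.
For the smuggler: with q = P(Land), equating Port's and Border's payoffs gives q + 5 = −10q + 7 ⇒ q = 2/11.

57/11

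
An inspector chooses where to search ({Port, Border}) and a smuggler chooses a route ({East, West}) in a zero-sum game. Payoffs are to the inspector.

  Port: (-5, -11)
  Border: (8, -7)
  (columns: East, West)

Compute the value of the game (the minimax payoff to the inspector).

-7

Row minima: Port → -11, Border → -7; maximin = -7.
Column maxima: East → 8, West → -7; minimax = -7.
Since maximin = minimax = -7, there is a saddle point and the value is -7.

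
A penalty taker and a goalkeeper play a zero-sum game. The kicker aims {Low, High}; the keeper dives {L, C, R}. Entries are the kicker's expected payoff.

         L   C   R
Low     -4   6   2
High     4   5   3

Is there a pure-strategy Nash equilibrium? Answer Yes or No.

Row minima: Low → -4, High → 3; maximin = 3.
Column maxima: L → 4, C → 6, R → 3; minimax = 3.
maximin = minimax = 3, so a saddle point exists.

Yes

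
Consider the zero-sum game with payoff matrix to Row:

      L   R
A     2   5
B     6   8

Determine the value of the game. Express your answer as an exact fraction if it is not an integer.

Row minima: A → 2, B → 6; maximin = 6.
Column maxima: L → 6, R → 8; minimax = 6.
Since maximin = minimax = 6, there is a saddle point and the value is 6.

6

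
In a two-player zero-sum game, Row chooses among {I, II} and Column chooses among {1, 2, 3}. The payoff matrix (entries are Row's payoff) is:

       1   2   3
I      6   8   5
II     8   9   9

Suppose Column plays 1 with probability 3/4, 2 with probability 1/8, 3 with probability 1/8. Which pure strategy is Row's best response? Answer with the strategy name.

II

Expected payoff of I: (3/4)·6 + (1/8)·8 + (1/8)·5 = 49/8.
Expected payoff of II: (3/4)·8 + (1/8)·9 + (1/8)·9 = 33/4.
The largest is 33/4, so Row's best response is II.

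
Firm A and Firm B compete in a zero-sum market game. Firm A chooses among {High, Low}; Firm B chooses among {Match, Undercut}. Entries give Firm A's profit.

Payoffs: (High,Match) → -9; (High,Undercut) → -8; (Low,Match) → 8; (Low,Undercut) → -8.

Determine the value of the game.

Row minima: High → -9, Low → -8; maximin = -8.
Column maxima: Match → 8, Undercut → -8; minimax = -8.
Since maximin = minimax = -8, there is a saddle point and the value is -8.

-8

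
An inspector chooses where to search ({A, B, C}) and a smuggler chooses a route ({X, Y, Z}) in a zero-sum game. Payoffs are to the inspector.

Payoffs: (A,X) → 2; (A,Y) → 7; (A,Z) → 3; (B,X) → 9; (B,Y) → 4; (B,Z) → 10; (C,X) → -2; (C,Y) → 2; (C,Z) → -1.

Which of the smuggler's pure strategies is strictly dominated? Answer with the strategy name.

Z

X holds the inspector's payoff strictly below Z in every row: 2 < 3, 9 < 10, -2 < -1.
So Z is strictly dominated for the smuggler.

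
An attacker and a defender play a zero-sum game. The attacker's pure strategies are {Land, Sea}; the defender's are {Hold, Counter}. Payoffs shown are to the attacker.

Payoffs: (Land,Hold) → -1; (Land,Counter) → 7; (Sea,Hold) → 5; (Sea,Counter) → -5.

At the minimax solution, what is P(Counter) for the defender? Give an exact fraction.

Row minima: Land → -1, Sea → -5; maximin = -1.
Column maxima: Hold → 5, Counter → 7; minimax = 5.
-1 ≠ 5, so there is no saddle point; optimal play is mixed.
Let the attacker play Land with probability p. Expected payoff against Hold: (-1)p + 5(1−p) = −6p + 5; against Counter: 7p + (-5)(1−p) = 12p − 5.
Setting these equal: −6p + 5 = 12p − 5 ⇒ −18p = -10 ⇒ p = 5/9, and the value is (-6)·(5/9) + 5 = 5/3.
For the defender: with q = P(Hold), equating Land's and Sea's payoffs gives −8q + 7 = 10q − 5 ⇒ q = 2/3.

1/3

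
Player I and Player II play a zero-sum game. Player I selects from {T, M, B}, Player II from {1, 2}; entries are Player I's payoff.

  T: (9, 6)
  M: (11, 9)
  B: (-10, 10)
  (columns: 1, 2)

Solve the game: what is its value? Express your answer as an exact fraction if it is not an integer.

Row minima: T → 6, M → 9, B → -10; maximin = 9.
Column maxima: 1 → 11, 2 → 10; minimax = 10.
9 ≠ 10, so there is no saddle point; optimal play is mixed.
T is strictly dominated by M, so Player I never plays it.
On the remaining 2×2 (M, B vs 1, 2):
Let Player I play M with probability p. Expected payoff against 1: 11p + (-10)(1−p) = 21p − 10; against 2: 9p + 10(1−p) = −p + 10.
Setting these equal: 21p − 10 = −p + 10 ⇒ 22p = 20 ⇒ p = 10/11, and the value is (21)·(10/11) − 10 = 100/11.
For Player II: with q = P(1), equating M's and B's payoffs gives 2q + 9 = −20q + 10 ⇒ q = 1/22.

100/11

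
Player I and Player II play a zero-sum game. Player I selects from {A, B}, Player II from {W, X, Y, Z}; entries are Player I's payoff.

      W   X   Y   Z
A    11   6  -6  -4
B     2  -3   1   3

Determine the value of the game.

-3/4

Row minima: A → -6, B → -3; maximin = -3.
Column maxima: W → 11, X → 6, Y → 1, Z → 3; minimax = 1.
-3 ≠ 1, so there is no saddle point; optimal play is mixed.
W is strictly dominated by X (it gives Player I strictly more in every row), so Player II never plays it.
Z is strictly dominated by Y (it gives Player I strictly more in every row), so Player II never plays it.
On the remaining 2×2 (A, B vs X, Y):
Let Player I play A with probability p. Expected payoff against X: 6p + (-3)(1−p) = 9p − 3; against Y: (-6)p + 1(1−p) = −7p + 1.
Setting these equal: 9p − 3 = −7p + 1 ⇒ 16p = 4 ⇒ p = 1/4, and the value is (9)·(1/4) − 3 = -3/4.
For Player II: with q = P(X), equating A's and B's payoffs gives 12q − 6 = −4q + 1 ⇒ q = 7/16.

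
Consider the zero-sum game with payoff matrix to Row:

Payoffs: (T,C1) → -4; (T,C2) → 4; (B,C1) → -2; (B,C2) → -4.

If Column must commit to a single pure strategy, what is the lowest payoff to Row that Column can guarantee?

-2

Column maxima: C1 → -2, C2 → 4.
The smallest of these is -2.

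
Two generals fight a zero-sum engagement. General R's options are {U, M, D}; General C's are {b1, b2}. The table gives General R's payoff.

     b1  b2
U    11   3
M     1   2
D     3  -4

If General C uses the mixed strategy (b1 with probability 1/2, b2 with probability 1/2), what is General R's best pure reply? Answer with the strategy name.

Expected payoff of U: (1/2)·11 + (1/2)·3 = 7.
Expected payoff of M: (1/2)·1 + (1/2)·2 = 3/2.
Expected payoff of D: (1/2)·3 + (1/2)·(-4) = -1/2.
The largest is 7, so General R's best response is U.

U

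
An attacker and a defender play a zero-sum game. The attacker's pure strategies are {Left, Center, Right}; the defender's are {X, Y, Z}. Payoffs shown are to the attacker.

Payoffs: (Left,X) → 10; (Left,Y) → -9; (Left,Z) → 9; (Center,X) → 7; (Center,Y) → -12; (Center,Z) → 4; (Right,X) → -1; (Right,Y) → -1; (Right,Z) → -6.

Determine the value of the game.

-63/23

Row minima: Left → -9, Center → -12, Right → -6; maximin = -6.
Column maxima: X → 10, Y → -1, Z → 9; minimax = -1.
-6 ≠ -1, so there is no saddle point; optimal play is mixed.
Center is strictly dominated by Left, so the attacker never plays it.
X is strictly dominated by Z (it gives the attacker strictly more in every row), so the defender never plays it.
On the remaining 2×2 (Left, Right vs Y, Z):
Let the attacker play Left with probability p. Expected payoff against Y: (-9)p + (-1)(1−p) = −8p − 1; against Z: 9p + (-6)(1−p) = 15p − 6.
Setting these equal: −8p − 1 = 15p − 6 ⇒ −23p = -5 ⇒ p = 5/23, and the value is (-8)·(5/23) − 1 = -63/23.
For the defender: with q = P(Y), equating Left's and Right's payoffs gives −18q + 9 = 5q − 6 ⇒ q = 15/23.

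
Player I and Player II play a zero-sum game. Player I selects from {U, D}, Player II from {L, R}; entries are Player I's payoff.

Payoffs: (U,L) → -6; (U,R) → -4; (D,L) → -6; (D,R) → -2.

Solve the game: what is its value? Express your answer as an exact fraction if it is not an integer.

Row minima: U → -6, D → -6; maximin = -6.
Column maxima: L → -6, R → -2; minimax = -6.
Since maximin = minimax = -6, there is a saddle point and the value is -6.

-6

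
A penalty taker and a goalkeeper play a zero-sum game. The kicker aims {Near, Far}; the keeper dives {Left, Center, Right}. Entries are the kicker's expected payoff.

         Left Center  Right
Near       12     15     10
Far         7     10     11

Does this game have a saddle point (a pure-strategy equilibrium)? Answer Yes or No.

No

Row minima: Near → 10, Far → 7; maximin = 10.
Column maxima: Left → 12, Center → 15, Right → 11; minimax = 11.
10 ≠ 11, so no pure-strategy equilibrium exists.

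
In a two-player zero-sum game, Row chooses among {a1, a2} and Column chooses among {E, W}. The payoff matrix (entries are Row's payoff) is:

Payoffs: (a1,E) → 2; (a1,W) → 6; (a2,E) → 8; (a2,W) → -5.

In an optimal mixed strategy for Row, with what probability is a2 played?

4/17

Row minima: a1 → 2, a2 → -5; maximin = 2.
Column maxima: E → 8, W → 6; minimax = 6.
2 ≠ 6, so there is no saddle point; optimal play is mixed.
Let Row play a1 with probability p. Expected payoff against E: 2p + 8(1−p) = −6p + 8; against W: 6p + (-5)(1−p) = 11p − 5.
Setting these equal: −6p + 8 = 11p − 5 ⇒ −17p = -13 ⇒ p = 13/17, and the value is (-6)·(13/17) + 8 = 58/17.
For Column: with q = P(E), equating a1's and a2's payoffs gives −4q + 6 = 13q − 5 ⇒ q = 11/17.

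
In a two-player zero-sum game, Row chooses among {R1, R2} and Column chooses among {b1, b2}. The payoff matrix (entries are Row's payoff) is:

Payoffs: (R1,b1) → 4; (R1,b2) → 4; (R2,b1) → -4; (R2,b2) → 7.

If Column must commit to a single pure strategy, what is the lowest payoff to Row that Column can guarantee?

4

Column maxima: b1 → 4, b2 → 7.
The smallest of these is 4.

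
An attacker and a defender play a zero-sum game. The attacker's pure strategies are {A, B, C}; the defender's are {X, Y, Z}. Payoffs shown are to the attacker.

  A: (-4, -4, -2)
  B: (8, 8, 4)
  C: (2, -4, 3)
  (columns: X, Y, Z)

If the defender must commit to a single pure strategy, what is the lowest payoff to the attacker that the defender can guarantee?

Column maxima: X → 8, Y → 8, Z → 4.
The smallest of these is 4.

4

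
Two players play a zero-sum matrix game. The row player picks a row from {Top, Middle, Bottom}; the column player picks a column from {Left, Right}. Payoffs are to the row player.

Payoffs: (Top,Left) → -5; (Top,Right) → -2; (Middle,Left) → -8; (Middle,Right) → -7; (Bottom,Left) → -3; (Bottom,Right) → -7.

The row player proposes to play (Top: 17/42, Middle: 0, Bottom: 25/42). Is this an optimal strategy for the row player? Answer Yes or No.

Against Left this mix gives (17/42)·(-5) + (25/42)·(-3) = -80/21.
Against Right this mix gives (17/42)·(-2) + (25/42)·(-7) = -209/42.
The column player will play Right, holding the row player to -209/42. Shifting weight toward the row that does better against Right would raise this floor (the equalizing mix achieves -29/7 against both Right and Left), so the proposed strategy is not optimal.

No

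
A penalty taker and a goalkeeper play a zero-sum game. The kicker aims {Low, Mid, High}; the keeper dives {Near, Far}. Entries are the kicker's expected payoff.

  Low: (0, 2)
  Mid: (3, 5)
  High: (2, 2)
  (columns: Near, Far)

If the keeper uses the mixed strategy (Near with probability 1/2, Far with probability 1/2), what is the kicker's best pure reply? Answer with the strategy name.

Expected payoff of Low: (1/2)·0 + (1/2)·2 = 1.
Expected payoff of Mid: (1/2)·3 + (1/2)·5 = 4.
Expected payoff of High: (1/2)·2 + (1/2)·2 = 2.
The largest is 4, so the kicker's best response is Mid.

Mid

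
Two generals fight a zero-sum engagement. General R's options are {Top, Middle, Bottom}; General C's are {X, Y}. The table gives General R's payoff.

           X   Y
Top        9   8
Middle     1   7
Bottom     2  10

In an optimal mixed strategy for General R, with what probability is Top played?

Row minima: Top → 8, Middle → 1, Bottom → 2; maximin = 8.
Column maxima: X → 9, Y → 10; minimax = 9.
8 ≠ 9, so there is no saddle point; optimal play is mixed.
Middle is strictly dominated by Top, so General R never plays it.
On the remaining 2×2 (Top, Bottom vs X, Y):
Let General R play Top with probability p. Expected payoff against X: 9p + 2(1−p) = 7p + 2; against Y: 8p + 10(1−p) = −2p + 10.
Setting these equal: 7p + 2 = −2p + 10 ⇒ 9p = 8 ⇒ p = 8/9, and the value is (7)·(8/9) + 2 = 74/9.
For General C: with q = P(X), equating Top's and Bottom's payoffs gives q + 8 = −8q + 10 ⇒ q = 2/9.

8/9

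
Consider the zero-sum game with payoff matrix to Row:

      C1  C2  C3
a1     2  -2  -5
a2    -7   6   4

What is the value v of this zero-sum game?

-3/2

Row minima: a1 → -5, a2 → -7; maximin = -5.
Column maxima: C1 → 2, C2 → 6, C3 → 4; minimax = 2.
-5 ≠ 2, so there is no saddle point; optimal play is mixed.
C2 is strictly dominated by C3 (it gives Row strictly more in every row), so Column never plays it.
On the remaining 2×2 (a1, a2 vs C1, C3):
Let Row play a1 with probability p. Expected payoff against C1: 2p + (-7)(1−p) = 9p − 7; against C3: (-5)p + 4(1−p) = −9p + 4.
Setting these equal: 9p − 7 = −9p + 4 ⇒ 18p = 11 ⇒ p = 11/18, and the value is (9)·(11/18) − 7 = -3/2.
For Column: with q = P(C1), equating a1's and a2's payoffs gives 7q − 5 = −11q + 4 ⇒ q = 1/2.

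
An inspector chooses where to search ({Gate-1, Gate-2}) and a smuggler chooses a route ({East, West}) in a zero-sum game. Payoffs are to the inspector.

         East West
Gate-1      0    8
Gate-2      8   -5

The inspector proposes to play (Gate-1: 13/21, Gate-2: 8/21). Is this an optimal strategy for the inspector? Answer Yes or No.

Against East this mix gives (13/21)·0 + (8/21)·8 = 64/21.
Against West this mix gives (13/21)·8 + (8/21)·(-5) = 64/21.
All of the smuggler's active replies (East, West) yield 64/21, and no column does worse for the inspector. The mix makes the smuggler indifferent and guarantees 64/21, so it is optimal.

Yes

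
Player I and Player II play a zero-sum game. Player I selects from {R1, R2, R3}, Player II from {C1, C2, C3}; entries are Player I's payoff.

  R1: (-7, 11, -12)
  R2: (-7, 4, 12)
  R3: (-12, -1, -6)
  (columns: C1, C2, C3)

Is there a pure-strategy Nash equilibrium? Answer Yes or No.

Yes

Row minima: R1 → -12, R2 → -7, R3 → -12; maximin = -7.
Column maxima: C1 → -7, C2 → 11, C3 → 12; minimax = -7.
maximin = minimax = -7, so a saddle point exists.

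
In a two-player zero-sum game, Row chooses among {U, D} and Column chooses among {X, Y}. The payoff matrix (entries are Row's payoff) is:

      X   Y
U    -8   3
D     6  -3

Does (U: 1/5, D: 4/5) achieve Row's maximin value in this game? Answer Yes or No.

No

Against X this mix gives (1/5)·(-8) + (4/5)·6 = 16/5.
Against Y this mix gives (1/5)·3 + (4/5)·(-3) = -9/5.
Column will play Y, holding Row to -9/5. Shifting weight toward the row that does better against Y would raise this floor (the equalizing mix achieves -3/10 against both Y and X), so the proposed strategy is not optimal.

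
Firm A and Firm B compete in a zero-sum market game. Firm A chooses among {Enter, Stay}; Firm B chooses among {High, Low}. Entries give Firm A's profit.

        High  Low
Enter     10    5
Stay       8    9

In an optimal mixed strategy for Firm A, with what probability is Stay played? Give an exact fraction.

Row minima: Enter → 5, Stay → 8; maximin = 8.
Column maxima: High → 10, Low → 9; minimax = 9.
8 ≠ 9, so there is no saddle point; optimal play is mixed.
Let Firm A play Enter with probability p. Expected payoff against High: 10p + 8(1−p) = 2p + 8; against Low: 5p + 9(1−p) = −4p + 9.
Setting these equal: 2p + 8 = −4p + 9 ⇒ 6p = 1 ⇒ p = 1/6, and the value is (2)·(1/6) + 8 = 25/3.
For Firm B: with q = P(High), equating Enter's and Stay's payoffs gives 5q + 5 = −q + 9 ⇒ q = 2/3.

5/6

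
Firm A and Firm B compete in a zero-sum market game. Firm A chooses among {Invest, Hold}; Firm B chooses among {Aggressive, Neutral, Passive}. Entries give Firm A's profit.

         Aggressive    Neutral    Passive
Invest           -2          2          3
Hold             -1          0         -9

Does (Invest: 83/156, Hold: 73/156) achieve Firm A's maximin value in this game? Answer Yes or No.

No

Against Aggressive this mix gives (83/156)·(-2) + (73/156)·(-1) = -239/156.
Against Neutral this mix gives (83/156)·2 + (73/156)·0 = 83/78.
Against Passive this mix gives (83/156)·3 + (73/156)·(-9) = -34/13.
Firm B will play Passive, holding Firm A to -34/13. Shifting weight toward the row that does better against Passive would raise this floor (the equalizing mix achieves -21/13 against both Passive and Aggressive), so the proposed strategy is not optimal.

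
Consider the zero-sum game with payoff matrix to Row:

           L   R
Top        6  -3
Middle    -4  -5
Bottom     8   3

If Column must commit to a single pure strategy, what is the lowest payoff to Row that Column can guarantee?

Column maxima: L → 8, R → 3.
The smallest of these is 3.

3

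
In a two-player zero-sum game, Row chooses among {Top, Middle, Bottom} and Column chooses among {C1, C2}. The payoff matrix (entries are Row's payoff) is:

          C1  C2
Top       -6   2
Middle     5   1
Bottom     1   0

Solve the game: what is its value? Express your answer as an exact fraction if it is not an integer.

Row minima: Top → -6, Middle → 1, Bottom → 0; maximin = 1.
Column maxima: C1 → 5, C2 → 2; minimax = 2.
1 ≠ 2, so there is no saddle point; optimal play is mixed.
Bottom is strictly dominated by Middle, so Row never plays it.
On the remaining 2×2 (Top, Middle vs C1, C2):
Let Row play Top with probability p. Expected payoff against C1: (-6)p + 5(1−p) = −11p + 5; against C2: 2p + 1(1−p) = p + 1.
Setting these equal: −11p + 5 = p + 1 ⇒ −12p = -4 ⇒ p = 1/3, and the value is (-11)·(1/3) + 5 = 4/3.
For Column: with q = P(C1), equating Top's and Middle's payoffs gives −8q + 2 = 4q + 1 ⇒ q = 1/12.

4/3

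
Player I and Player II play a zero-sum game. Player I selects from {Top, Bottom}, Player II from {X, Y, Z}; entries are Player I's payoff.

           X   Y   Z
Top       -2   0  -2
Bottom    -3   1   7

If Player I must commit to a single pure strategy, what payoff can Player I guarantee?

-2

Row minima: Top → -2, Bottom → -3.
The best of these is -2.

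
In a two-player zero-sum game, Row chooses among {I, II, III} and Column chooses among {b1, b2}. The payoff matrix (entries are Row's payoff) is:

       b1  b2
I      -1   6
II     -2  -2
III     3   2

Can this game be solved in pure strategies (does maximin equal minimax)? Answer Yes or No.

No

Row minima: I → -1, II → -2, III → 2; maximin = 2.
Column maxima: b1 → 3, b2 → 6; minimax = 3.
2 ≠ 3, so no pure-strategy equilibrium exists.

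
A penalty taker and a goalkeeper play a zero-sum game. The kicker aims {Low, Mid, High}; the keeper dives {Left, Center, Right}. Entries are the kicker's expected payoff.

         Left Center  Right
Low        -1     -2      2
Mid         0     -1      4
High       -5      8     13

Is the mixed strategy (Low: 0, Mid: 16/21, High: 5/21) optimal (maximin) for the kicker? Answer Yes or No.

No

Against Left this mix gives (16/21)·0 + (5/21)·(-5) = -25/21.
Against Center this mix gives (16/21)·(-1) + (5/21)·8 = 8/7.
Against Right this mix gives (16/21)·4 + (5/21)·13 = 43/7.
The keeper will play Left, holding the kicker to -25/21. Shifting weight toward the row that does better against Left would raise this floor (the equalizing mix achieves -5/14 against both Left and Center), so the proposed strategy is not optimal.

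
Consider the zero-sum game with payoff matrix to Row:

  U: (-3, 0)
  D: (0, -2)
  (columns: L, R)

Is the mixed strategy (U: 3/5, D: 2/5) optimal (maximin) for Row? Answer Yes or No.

No

Against L this mix gives (3/5)·(-3) + (2/5)·0 = -9/5.
Against R this mix gives (3/5)·0 + (2/5)·(-2) = -4/5.
Column will play L, holding Row to -9/5. Shifting weight toward the row that does better against L would raise this floor (the equalizing mix achieves -6/5 against both L and R), so the proposed strategy is not optimal.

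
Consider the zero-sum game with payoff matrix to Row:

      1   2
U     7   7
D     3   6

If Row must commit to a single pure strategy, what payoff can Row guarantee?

Row minima: U → 7, D → 3.
The best of these is 7.

7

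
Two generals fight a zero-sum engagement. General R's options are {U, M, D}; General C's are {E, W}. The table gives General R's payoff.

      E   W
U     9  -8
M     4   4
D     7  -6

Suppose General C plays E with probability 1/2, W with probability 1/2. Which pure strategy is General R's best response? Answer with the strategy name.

M

Expected payoff of U: (1/2)·9 + (1/2)·(-8) = 1/2.
Expected payoff of M: (1/2)·4 + (1/2)·4 = 4.
Expected payoff of D: (1/2)·7 + (1/2)·(-6) = 1/2.
The largest is 4, so General R's best response is M.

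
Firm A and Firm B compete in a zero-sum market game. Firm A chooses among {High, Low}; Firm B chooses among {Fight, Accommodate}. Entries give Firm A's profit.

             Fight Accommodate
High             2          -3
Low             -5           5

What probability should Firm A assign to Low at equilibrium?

Row minima: High → -3, Low → -5; maximin = -3.
Column maxima: Fight → 2, Accommodate → 5; minimax = 2.
-3 ≠ 2, so there is no saddle point; optimal play is mixed.
Let Firm A play High with probability p. Expected payoff against Fight: 2p + (-5)(1−p) = 7p − 5; against Accommodate: (-3)p + 5(1−p) = −8p + 5.
Setting these equal: 7p − 5 = −8p + 5 ⇒ 15p = 10 ⇒ p = 2/3, and the value is (7)·(2/3) − 5 = -1/3.
For Firm B: with q = P(Fight), equating High's and Low's payoffs gives 5q − 3 = −10q + 5 ⇒ q = 8/15.

1/3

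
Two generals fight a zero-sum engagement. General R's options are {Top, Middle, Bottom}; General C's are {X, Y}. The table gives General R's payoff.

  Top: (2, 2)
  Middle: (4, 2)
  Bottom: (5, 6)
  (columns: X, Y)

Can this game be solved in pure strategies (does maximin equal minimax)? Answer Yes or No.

Row minima: Top → 2, Middle → 2, Bottom → 5; maximin = 5.
Column maxima: X → 5, Y → 6; minimax = 5.
maximin = minimax = 5, so a saddle point exists.

Yes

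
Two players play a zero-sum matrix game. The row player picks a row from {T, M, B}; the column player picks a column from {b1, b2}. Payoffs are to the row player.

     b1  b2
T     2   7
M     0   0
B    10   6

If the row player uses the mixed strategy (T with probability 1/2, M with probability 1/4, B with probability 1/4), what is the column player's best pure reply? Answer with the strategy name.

If the column player plays b1, the row player's expected payoff is (1/2)·2 + (1/4)·0 + (1/4)·10 = 7/2.
If the column player plays b2, the row player's expected payoff is (1/2)·7 + (1/4)·0 + (1/4)·6 = 5.
The column player minimizes the row player's payoff; the smallest is 7/2, so the best response is b1.

b1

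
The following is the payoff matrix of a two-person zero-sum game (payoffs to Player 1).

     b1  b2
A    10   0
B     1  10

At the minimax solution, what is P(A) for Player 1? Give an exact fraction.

9/19

Row minima: A → 0, B → 1; maximin = 1.
Column maxima: b1 → 10, b2 → 10; minimax = 10.
1 ≠ 10, so there is no saddle point; optimal play is mixed.
Let Player 1 play A with probability p. Expected payoff against b1: 10p + 1(1−p) = 9p + 1; against b2: 0p + 10(1−p) = −10p + 10.
Setting these equal: 9p + 1 = −10p + 10 ⇒ 19p = 9 ⇒ p = 9/19, and the value is (9)·(9/19) + 1 = 100/19.
For Player 2: with q = P(b1), equating A's and B's payoffs gives 10q = −9q + 10 ⇒ q = 10/19.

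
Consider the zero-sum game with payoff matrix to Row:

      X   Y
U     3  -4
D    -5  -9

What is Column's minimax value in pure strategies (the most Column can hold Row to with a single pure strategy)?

-4

Column maxima: X → 3, Y → -4.
The smallest of these is -4.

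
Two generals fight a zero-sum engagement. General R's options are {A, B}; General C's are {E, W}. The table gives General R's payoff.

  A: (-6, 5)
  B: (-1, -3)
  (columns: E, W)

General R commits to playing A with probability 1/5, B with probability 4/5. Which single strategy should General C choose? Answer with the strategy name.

E

If General C plays E, General R's expected payoff is (1/5)·(-6) + (4/5)·(-1) = -2.
If General C plays W, General R's expected payoff is (1/5)·5 + (4/5)·(-3) = -7/5.
General C minimizes General R's payoff; the smallest is -2, so the best response is E.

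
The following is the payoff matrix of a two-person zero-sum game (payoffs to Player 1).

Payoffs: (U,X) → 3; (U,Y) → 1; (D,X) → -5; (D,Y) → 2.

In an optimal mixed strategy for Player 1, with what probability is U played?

7/9

Row minima: U → 1, D → -5; maximin = 1.
Column maxima: X → 3, Y → 2; minimax = 2.
1 ≠ 2, so there is no saddle point; optimal play is mixed.
Let Player 1 play U with probability p. Expected payoff against X: 3p + (-5)(1−p) = 8p − 5; against Y: 1p + 2(1−p) = −p + 2.
Setting these equal: 8p − 5 = −p + 2 ⇒ 9p = 7 ⇒ p = 7/9, and the value is (8)·(7/9) − 5 = 11/9.
For Player 2: with q = P(X), equating U's and D's payoffs gives 2q + 1 = −7q + 2 ⇒ q = 1/9.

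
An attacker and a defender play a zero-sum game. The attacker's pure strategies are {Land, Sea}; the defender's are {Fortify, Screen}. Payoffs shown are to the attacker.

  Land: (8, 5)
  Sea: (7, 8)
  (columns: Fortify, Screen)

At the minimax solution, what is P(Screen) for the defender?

1/4

Row minima: Land → 5, Sea → 7; maximin = 7.
Column maxima: Fortify → 8, Screen → 8; minimax = 8.
7 ≠ 8, so there is no saddle point; optimal play is mixed.
Let the attacker play Land with probability p. Expected payoff against Fortify: 8p + 7(1−p) = p + 7; against Screen: 5p + 8(1−p) = −3p + 8.
Setting these equal: p + 7 = −3p + 8 ⇒ 4p = 1 ⇒ p = 1/4, and the value is (1)·(1/4) + 7 = 29/4.
For the defender: with q = P(Fortify), equating Land's and Sea's payoffs gives 3q + 5 = −q + 8 ⇒ q = 3/4.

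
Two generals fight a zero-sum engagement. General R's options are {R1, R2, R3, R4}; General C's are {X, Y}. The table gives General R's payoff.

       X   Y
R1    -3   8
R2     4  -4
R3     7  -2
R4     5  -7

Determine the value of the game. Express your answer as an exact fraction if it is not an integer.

Row minima: R1 → -3, R2 → -4, R3 → -2, R4 → -7; maximin = -2.
Column maxima: X → 7, Y → 8; minimax = 7.
-2 ≠ 7, so there is no saddle point; optimal play is mixed.
R2 is strictly dominated by R3, so General R never plays it.
R4 is strictly dominated by R3, so General R never plays it.
On the remaining 2×2 (R1, R3 vs X, Y):
Let General R play R1 with probability p. Expected payoff against X: (-3)p + 7(1−p) = −10p + 7; against Y: 8p + (-2)(1−p) = 10p − 2.
Setting these equal: −10p + 7 = 10p − 2 ⇒ −20p = -9 ⇒ p = 9/20, and the value is (-10)·(9/20) + 7 = 5/2.
For General C: with q = P(X), equating R1's and R3's payoffs gives −11q + 8 = 9q − 2 ⇒ q = 1/2.

5/2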